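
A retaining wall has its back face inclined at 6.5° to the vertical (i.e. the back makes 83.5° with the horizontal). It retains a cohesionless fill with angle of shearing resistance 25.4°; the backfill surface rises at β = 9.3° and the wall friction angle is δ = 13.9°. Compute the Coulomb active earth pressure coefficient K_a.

0.471

K_a = sin²(α+φ) / [sin²α · sin(α−δ) · (1 + √{sin(φ+δ)sin(φ−β) / (sin(α−δ)sin(α+β))})²].
With α = 83.5°, φ = 25.4°, δ = 13.9°, β = 9.3°: K_a = 0.4710.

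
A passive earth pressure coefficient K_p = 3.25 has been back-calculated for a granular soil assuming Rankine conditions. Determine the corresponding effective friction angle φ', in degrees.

K_p = (1+sin φ)/(1−sin φ) ⇒ sin φ = (K_p − 1)/(K_p + 1) = 0.5294.
φ = arcsin(0.5294) = 31.97°.

32.0°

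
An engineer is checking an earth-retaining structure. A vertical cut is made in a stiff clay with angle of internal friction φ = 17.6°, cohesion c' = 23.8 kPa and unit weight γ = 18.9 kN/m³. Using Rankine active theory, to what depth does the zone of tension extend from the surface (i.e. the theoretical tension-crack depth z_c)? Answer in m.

K_a = tan²(45° − 17.6°/2) = 0.5357; √K_a = 0.7319.
The active pressure is zero where K_a γ z = 2c√K_a, so z_c = 2c/(γ√K_a) = 2×23.8/(18.9×0.7319) = 3.441 m.

3.44 m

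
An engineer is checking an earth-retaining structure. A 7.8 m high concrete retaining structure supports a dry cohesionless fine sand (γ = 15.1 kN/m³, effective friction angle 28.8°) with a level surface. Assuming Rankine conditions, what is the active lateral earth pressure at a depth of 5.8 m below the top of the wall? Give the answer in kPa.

K_a = (1 − sin φ)/(1 + sin φ) = 0.3498.
σ_h = K_a γ z = 0.3498 × 15.1 × 5.8 = 30.63 kPa.

30.6 kPa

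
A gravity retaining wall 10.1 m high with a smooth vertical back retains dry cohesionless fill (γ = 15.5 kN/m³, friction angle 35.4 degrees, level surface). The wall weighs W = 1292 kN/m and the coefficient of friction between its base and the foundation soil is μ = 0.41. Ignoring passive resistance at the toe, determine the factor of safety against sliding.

K_a = tan²(45° − 35.4°/2) = 0.2664.
P_a = ½K_aγH² = 0.5×0.2664×15.5×10.1² = 210.6 kN/m, acting at H/3 = 3.367 m above the base.
FS_sliding = μW / P_a = 0.41×1292 / 210.6 = 2.515.

2.52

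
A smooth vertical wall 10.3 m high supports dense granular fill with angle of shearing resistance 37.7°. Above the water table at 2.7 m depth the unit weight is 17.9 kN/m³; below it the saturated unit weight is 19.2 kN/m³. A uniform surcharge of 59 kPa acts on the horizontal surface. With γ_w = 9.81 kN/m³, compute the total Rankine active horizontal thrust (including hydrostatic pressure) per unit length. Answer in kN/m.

599 kN/m

K_a = tan²(45° − φ/2) = 0.2411.
γ' = 19.2 − 9.81 = 9.390 kN/m³. h₂ = H − d_w = 7.6 m.
σ'_h: at surface K_a·q = 14.22; at WT K_a(q+γd_w) = 25.87; at base K_a(q+γd_w+γ'h₂) = 43.08 kPa.
P₁ = ½(14.22+25.87)×2.7 = 54.13; P₂ = ½(25.87+43.08)×7.6 = 262.0; P_w = ½γ_w h₂² = 283.3.
Total = 54.13+262.0+283.3 = 599.4 kN/m.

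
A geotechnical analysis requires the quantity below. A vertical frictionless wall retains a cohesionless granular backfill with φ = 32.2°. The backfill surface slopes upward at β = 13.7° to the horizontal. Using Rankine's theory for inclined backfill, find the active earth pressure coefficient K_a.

0.331

K_a = cos β · (cos β − √(cos²β − cos²φ)) / (cos β + √(cos²β − cos²φ)).
cos β = 0.9715, cos φ = 0.8462, √(cos²β − cos²φ) = 0.4774.
K_a = 0.9715 × (0.9715 − 0.4774)/(0.9715 + 0.4774) = 0.3314.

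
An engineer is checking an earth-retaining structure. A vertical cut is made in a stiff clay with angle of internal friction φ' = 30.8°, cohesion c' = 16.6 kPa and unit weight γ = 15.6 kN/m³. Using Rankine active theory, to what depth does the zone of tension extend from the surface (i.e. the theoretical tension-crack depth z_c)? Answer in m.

K_a = tan²(45° − 30.8°/2) = 0.3227; √K_a = 0.5681.
The active pressure is zero where K_a γ z = 2c√K_a, so z_c = 2c/(γ√K_a) = 2×16.6/(15.6×0.5681) = 3.746 m.

3.75 m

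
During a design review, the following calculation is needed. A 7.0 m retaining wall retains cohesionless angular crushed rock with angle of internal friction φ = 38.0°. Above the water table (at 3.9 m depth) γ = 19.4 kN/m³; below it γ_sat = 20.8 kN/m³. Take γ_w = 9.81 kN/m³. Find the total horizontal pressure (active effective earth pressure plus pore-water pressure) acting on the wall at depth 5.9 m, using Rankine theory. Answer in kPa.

K_a = (1 − sin φ)/(1 + sin φ) = 0.2379.
γ' = 20.8 − 9.81 = 10.99 kN/m³.
Effective vertical stress at 5.9 m: σ'_v = 19.4×3.9 + 10.99×2.00 = 97.64 kPa.
σ'_h = K_a σ'_v = 0.2379 × 97.64 = 23.23 kPa; u = γ_w × 2.00 = 19.62 kPa.
Total σ_h = 23.23 + 19.62 = 42.85 kPa.

42.8 kPa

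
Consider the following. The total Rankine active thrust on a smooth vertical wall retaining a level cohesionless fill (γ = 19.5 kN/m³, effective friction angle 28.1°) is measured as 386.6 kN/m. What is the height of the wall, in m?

10.5 m

K_a = 0.3596. P_a = ½ K_a γ H² ⇒ H = √(2P_a/(K_a γ)).
H = √(2×386.6/(0.3596×19.5)) = 10.50 m.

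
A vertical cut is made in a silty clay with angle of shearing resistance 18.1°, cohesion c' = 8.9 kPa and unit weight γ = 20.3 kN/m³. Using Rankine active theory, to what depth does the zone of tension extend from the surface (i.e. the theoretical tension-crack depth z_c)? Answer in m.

K_a = tan²(45° − 18.1°/2) = 0.5259; √K_a = 0.7252.
The active pressure is zero where K_a γ z = 2c√K_a, so z_c = 2c/(γ√K_a) = 2×8.9/(20.3×0.7252) = 1.209 m.

1.21 m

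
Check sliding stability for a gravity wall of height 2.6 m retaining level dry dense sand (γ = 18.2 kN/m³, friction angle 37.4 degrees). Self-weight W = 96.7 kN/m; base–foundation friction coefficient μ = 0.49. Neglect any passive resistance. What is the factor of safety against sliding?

K_a = tan²(45° − 37.4°/2) = 0.2443.
P_a = ½K_aγH² = 0.5×0.2443×18.2×2.6² = 15.03 kN/m, acting at H/3 = 0.8667 m above the base.
FS_sliding = μW / P_a = 0.49×96.7 / 15.03 = 3.153.

3.15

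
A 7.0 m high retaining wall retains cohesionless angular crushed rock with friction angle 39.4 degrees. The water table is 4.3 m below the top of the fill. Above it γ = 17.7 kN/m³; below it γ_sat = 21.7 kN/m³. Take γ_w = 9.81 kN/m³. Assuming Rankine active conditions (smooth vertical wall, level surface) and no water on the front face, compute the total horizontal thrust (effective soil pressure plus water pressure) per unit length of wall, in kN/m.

K_a = tan²(45° − φ/2) = 0.2234.
γ' = 21.7 − 9.81 = 11.89 kN/m³. Depth below WT = 2.7 m.
σ'_h at WT = K_a γ d_w = 17.01 kPa; at base = 17.01 + K_a γ' × 2.7 = 24.18 kPa.
P₁ (0–4.3 m) = ½×17.01×4.3 = 36.56. P₂ (4.3–7.0 m) = ½(17.01+24.18)×2.7 = 55.60.
P_w = ½ γ_w h₂² = 0.5×9.81×2.7² = 35.76. Total = 36.56+55.60+35.76 = 127.9 kN/m.

128 kN/m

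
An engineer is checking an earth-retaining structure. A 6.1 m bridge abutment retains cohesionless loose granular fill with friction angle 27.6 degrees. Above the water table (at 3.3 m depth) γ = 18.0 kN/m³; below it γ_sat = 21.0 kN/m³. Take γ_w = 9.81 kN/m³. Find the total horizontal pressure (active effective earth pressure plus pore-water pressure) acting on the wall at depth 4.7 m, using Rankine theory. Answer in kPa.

K_a = (1 − sin φ)/(1 + sin φ) = 0.3668.
γ' = 21.0 − 9.81 = 11.19 kN/m³.
Effective vertical stress at 4.7 m: σ'_v = 18.0×3.3 + 11.19×1.40 = 75.07 kPa.
σ'_h = K_a σ'_v = 0.3668 × 75.07 = 27.53 kPa; u = γ_w × 1.40 = 13.73 kPa.
Total σ_h = 27.53 + 13.73 = 41.27 kPa.

41.3 kPa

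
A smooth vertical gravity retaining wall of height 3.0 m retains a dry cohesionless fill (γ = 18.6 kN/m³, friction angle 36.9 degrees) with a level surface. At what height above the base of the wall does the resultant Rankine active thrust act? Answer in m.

K_a = 0.2497.
The pressure distribution is triangular, so the resultant acts at H/3 above the base = 3.0/3 = 1.000 m.

1.00 m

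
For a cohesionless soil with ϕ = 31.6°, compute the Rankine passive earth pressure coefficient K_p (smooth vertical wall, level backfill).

K_p = (1 + sin φ)/(1 − sin φ) = tan²(45° + 31.6°/2) = 3.202.

3.20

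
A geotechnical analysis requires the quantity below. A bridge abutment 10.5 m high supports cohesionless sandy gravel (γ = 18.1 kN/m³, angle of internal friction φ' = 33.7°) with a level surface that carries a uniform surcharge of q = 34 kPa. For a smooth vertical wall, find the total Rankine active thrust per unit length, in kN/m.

388 kN/m

K_a = tan²(45° − φ/2) = 0.2863.
Soil triangle: ½ K_a γ H² = 0.5×0.2863×18.1×10.5² = 285.7 kN/m.
Surcharge rectangle: K_a q H = 0.2863×34×10.5 = 102.2 kN/m.
Total = 285.7 + 102.2 = 387.9 kN/m.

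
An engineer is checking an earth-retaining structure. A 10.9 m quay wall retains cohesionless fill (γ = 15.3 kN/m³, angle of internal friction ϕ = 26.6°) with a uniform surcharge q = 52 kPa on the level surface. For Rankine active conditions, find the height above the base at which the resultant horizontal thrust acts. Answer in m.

4.33 m

K_a = 0.3814.
Triangular part P₁ = ½K_aγH² = 346.7 at H/3 = 3.633 m; rectangular part P₂ = K_a q H = 216.2 at H/2 = 5.450 m.
ȳ = (P₁·3.633 + P₂·5.450)/(P₁+P₂) = 4.331 m.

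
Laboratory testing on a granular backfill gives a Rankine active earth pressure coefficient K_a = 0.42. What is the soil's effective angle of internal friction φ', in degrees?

K_a = tan²(45° − φ/2) ⇒ 45° − φ/2 = arctan(√0.42) = 32.95°.
φ = 2(45° − 32.95°) = 24.11°.

24.1°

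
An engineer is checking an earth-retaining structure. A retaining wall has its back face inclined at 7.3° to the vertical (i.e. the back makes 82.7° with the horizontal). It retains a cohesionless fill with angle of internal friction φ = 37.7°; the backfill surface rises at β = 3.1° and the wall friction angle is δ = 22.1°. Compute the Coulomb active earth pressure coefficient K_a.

0.283

K_a = sin²(α+φ) / [sin²α · sin(α−δ) · (1 + √{sin(φ+δ)sin(φ−β) / (sin(α−δ)sin(α+β))})²].
With α = 82.7°, φ = 37.7°, δ = 22.1°, β = 3.1°: K_a = 0.2829.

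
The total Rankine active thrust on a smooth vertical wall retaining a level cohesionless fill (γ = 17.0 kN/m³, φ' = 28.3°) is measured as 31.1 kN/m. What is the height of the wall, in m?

3.20 m

K_a = 0.3568. P_a = ½ K_a γ H² ⇒ H = √(2P_a/(K_a γ)).
H = √(2×31.1/(0.3568×17.0)) = 3.202 m.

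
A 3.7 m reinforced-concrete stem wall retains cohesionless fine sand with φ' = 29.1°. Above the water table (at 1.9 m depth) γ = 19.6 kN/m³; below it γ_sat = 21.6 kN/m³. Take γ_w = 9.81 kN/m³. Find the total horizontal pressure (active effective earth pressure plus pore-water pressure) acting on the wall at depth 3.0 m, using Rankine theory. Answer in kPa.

K_a = (1 − sin φ)/(1 + sin φ) = 0.3456.
γ' = 21.6 − 9.81 = 11.79 kN/m³.
Effective vertical stress at 3.0 m: σ'_v = 19.6×1.9 + 11.79×1.10 = 50.21 kPa.
σ'_h = K_a σ'_v = 0.3456 × 50.21 = 17.35 kPa; u = γ_w × 1.10 = 10.79 kPa.
Total σ_h = 17.35 + 10.79 = 28.14 kPa.

28.1 kPa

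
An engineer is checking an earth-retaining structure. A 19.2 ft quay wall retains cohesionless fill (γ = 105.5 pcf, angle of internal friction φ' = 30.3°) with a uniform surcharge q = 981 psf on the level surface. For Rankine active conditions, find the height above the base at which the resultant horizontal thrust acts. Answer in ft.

K_a = 0.3293.
Triangular part P₁ = ½K_aγH² = 6404 at H/3 = 6.400 ft; rectangular part P₂ = K_a q H = 6203 at H/2 = 9.600 ft.
ȳ = (P₁·6.400 + P₂·9.600)/(P₁+P₂) = 7.974 ft.

7.97 ft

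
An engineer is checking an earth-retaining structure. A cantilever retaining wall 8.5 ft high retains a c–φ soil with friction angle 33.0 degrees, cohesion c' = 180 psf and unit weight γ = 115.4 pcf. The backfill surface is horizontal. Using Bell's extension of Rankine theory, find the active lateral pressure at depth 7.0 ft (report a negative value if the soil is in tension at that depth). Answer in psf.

K_a = (1 − sin φ)/(1 + sin φ) = 0.2948.
σ_a = K_a γ z − 2c√K_a = 0.2948×115.4×7.0 − 2×180×0.5430 = 42.68 psf.

42.7 psf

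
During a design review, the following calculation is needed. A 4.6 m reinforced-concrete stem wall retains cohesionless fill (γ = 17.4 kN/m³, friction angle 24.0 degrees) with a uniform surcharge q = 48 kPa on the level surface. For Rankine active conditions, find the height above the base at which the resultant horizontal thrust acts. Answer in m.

K_a = 0.4217.
Triangular part P₁ = ½K_aγH² = 77.64 at H/3 = 1.533 m; rectangular part P₂ = K_a q H = 93.12 at H/2 = 2.300 m.
ȳ = (P₁·1.533 + P₂·2.300)/(P₁+P₂) = 1.951 m.

1.95 m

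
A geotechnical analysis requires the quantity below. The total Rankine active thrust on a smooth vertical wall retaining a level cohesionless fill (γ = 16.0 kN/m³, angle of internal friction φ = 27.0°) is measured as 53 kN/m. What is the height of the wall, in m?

4.20 m

K_a = 0.3755. P_a = ½ K_a γ H² ⇒ H = √(2P_a/(K_a γ)).
H = √(2×53/(0.3755×16.0)) = 4.200 m.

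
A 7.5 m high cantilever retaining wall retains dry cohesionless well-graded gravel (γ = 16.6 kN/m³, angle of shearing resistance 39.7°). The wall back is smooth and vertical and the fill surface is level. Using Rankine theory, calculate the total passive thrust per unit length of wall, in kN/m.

2120 kN/m

K_p = tan²(45° + φ/2) = 4.537.
P_p = ½ K_p γ H² = 0.5 × 4.537 × 16.6 × 7.5² = 2118 kN/m.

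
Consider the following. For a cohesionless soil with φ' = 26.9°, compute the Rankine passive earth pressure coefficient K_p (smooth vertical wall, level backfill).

2.65

K_p = (1 + sin φ)/(1 − sin φ) = tan²(45° + 26.9°/2) = 2.653.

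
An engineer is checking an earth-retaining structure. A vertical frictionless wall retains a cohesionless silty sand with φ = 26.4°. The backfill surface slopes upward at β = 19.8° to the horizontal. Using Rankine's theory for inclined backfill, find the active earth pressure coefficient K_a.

0.500

K_a = cos β · (cos β − √(cos²β − cos²φ)) / (cos β + √(cos²β − cos²φ)).
cos β = 0.9409, cos φ = 0.8957, √(cos²β − cos²φ) = 0.2880.
K_a = 0.9409 × (0.9409 − 0.2880)/(0.9409 + 0.2880) = 0.4998.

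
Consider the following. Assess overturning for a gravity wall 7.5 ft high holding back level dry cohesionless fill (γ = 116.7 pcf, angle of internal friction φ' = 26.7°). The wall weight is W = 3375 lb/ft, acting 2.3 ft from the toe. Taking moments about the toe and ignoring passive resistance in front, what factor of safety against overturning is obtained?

2.49

K_a = tan²(45° − 26.7°/2) = 0.3800.
P_a = ½K_aγH² = 0.5×0.3800×116.7×7.5² = 1247 lb/ft, acting at H/3 = 2.500 ft above the base.
Overturning moment M_o = P_a × H/3 = 1247 × 2.500 = 3118.
Resisting moment M_r = W × 2.3 = 3375 × 2.3 = 7762.
FS_overturning = M_r/M_o = 7762/3118 = 2.490.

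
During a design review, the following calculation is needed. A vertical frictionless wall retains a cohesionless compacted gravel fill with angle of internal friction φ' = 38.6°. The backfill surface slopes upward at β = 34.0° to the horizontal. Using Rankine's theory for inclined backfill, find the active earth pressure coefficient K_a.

0.414

K_a = cos β · (cos β − √(cos²β − cos²φ)) / (cos β + √(cos²β − cos²φ)).
cos β = 0.8290, cos φ = 0.7815, √(cos²β − cos²φ) = 0.2766.
K_a = 0.8290 × (0.8290 − 0.2766)/(0.8290 + 0.2766) = 0.4142.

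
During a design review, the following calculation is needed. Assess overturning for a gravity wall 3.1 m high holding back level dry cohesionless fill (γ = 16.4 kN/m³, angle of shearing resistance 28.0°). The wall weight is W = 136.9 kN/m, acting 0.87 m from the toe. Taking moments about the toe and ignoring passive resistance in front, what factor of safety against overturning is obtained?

K_a = tan²(45° − 28.0°/2) = 0.3610.
P_a = ½K_aγH² = 0.5×0.3610×16.4×3.1² = 28.45 kN/m, acting at H/3 = 1.033 m above the base.
Overturning moment M_o = P_a × H/3 = 28.45 × 1.033 = 29.40.
Resisting moment M_r = W × 0.87 = 136.9 × 0.87 = 119.1.
FS_overturning = M_r/M_o = 119.1/29.40 = 4.051.

4.05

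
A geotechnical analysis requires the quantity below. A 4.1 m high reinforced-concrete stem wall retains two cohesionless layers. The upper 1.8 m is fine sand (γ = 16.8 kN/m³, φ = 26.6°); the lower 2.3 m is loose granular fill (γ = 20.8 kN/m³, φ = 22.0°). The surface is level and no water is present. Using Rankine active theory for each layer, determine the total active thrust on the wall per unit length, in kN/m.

67.1 kN/m

K_a1 = tan²(45°−26.6°/2) = 0.3814; K_a2 = tan²(45°−22.0°/2) = 0.4550.
Layer 1: σ at base = K_a1 γ₁ h₁ = 11.53 kPa; P₁ = ½×11.53×1.8 = 10.38.
Layer 2: σ_v at top = γ₁h₁ = 30.24; σ_h top = K_a2×30.24 = 13.76; σ_h base = K_a2×(30.24+20.8×2.3) = 35.52.
P₂ = ½(13.76+35.52)×2.3 = 56.67. Total P_a = 10.38+56.67 = 67.06 kN/m.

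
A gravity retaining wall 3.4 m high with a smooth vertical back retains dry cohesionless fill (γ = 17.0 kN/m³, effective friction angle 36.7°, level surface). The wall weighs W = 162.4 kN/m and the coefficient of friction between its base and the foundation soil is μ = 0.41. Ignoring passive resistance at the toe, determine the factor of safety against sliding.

2.69

K_a = tan²(45° − 36.7°/2) = 0.2519.
P_a = ½K_aγH² = 0.5×0.2519×17.0×3.4² = 24.75 kN/m, acting at H/3 = 1.133 m above the base.
FS_sliding = μW / P_a = 0.41×162.4 / 24.75 = 2.691.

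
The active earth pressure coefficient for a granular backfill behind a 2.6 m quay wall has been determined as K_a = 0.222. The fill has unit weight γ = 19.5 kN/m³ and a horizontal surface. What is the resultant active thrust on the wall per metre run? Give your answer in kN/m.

14.6 kN/m

P = ½ K_a γ H² = 0.5 × 0.222 × 19.5 × 2.6² = 14.63 kN/m.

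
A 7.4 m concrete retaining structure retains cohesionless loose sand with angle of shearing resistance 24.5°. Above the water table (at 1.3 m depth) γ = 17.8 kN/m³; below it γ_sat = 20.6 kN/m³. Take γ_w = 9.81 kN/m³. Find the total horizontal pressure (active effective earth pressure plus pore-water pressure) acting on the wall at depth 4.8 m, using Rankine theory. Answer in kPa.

59.5 kPa

K_a = (1 − sin φ)/(1 + sin φ) = 0.4137.
γ' = 20.6 − 9.81 = 10.79 kN/m³.
Effective vertical stress at 4.8 m: σ'_v = 17.8×1.3 + 10.79×3.50 = 60.91 kPa.
σ'_h = K_a σ'_v = 0.4137 × 60.91 = 25.20 kPa; u = γ_w × 3.50 = 34.34 kPa.
Total σ_h = 25.20 + 34.34 = 59.53 kPa.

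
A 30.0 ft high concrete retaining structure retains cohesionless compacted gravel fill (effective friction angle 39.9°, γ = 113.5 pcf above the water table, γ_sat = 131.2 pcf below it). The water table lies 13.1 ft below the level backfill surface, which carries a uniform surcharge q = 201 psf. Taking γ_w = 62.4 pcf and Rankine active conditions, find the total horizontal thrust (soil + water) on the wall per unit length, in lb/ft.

20000 lb/ft

K_a = tan²(45° − φ/2) = 0.2184.
γ' = 131.2 − 62.4 = 68.80 pcf. h₂ = H − d_w = 16.9 ft.
σ'_h: at surface K_a·q = 43.91; at WT K_a(q+γd_w) = 368.7; at base K_a(q+γd_w+γ'h₂) = 622.7 psf.
P₁ = ½(43.91+368.7)×13.1 = 2702; P₂ = ½(368.7+622.7)×16.9 = 8377; P_w = ½γ_w h₂² = 8911.
Total = 2702+8377+8911 = 19990 lb/ft.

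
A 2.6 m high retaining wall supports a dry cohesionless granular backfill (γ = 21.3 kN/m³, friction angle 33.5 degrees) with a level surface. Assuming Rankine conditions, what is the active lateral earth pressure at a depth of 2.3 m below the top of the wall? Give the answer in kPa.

K_a = (1 − sin φ)/(1 + sin φ) = 0.2887.
σ_h = K_a γ z = 0.2887 × 21.3 × 2.3 = 14.14 kPa.

14.1 kPa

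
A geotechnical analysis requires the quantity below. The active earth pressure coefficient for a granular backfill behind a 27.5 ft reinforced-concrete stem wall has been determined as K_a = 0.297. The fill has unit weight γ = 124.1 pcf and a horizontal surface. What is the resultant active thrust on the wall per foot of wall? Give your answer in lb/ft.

P = ½ K_a γ H² = 0.5 × 0.297 × 124.1 × 27.5² = 13940 lb/ft.

13900 lb/ft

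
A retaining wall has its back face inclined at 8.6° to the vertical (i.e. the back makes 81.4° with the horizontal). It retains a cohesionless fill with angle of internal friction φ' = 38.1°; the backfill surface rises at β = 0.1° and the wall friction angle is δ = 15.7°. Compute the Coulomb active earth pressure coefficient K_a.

K_a = sin²(α+φ) / [sin²α · sin(α−δ) · (1 + √{sin(φ+δ)sin(φ−β) / (sin(α−δ)sin(α+β))})²].
With α = 81.4°, φ = 38.1°, δ = 15.7°, β = 0.1°: K_a = 0.2800.

0.280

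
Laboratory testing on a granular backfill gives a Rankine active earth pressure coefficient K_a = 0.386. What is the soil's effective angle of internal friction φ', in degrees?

K_a = tan²(45° − φ/2) ⇒ 45° − φ/2 = arctan(√0.386) = 31.85°.
φ = 2(45° − 31.85°) = 26.30°.

26.3°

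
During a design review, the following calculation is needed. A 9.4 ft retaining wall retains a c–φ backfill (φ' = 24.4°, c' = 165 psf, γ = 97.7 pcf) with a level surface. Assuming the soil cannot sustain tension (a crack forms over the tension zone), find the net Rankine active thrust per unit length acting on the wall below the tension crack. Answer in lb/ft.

K_a = 0.4153; √K_a = 0.6445.
Tension-crack depth z_c = 2c/(γ√K_a) = 2×165/(97.7×0.6445) = 5.241 ft.
σ_a at base = K_a γ H − 2c√K_a = 0.4153×97.7×9.4 − 2×165×0.6445 = 168.8 psf.
P_a = ½ × 168.8 × (H − z_c) = 0.5×168.8×4.159 = 350.9 lb/ft.

351 lb/ft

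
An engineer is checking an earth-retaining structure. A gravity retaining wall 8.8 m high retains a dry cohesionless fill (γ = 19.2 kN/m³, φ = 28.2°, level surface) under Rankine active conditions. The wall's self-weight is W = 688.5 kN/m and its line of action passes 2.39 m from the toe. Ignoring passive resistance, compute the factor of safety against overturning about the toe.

K_a = tan²(45° − 28.2°/2) = 0.3582.
P_a = ½K_aγH² = 0.5×0.3582×19.2×8.8² = 266.3 kN/m, acting at H/3 = 2.933 m above the base.
Overturning moment M_o = P_a × H/3 = 266.3 × 2.933 = 781.1.
Resisting moment M_r = W × 2.39 = 688.5 × 2.39 = 1646.
FS_overturning = M_r/M_o = 1646/781.1 = 2.107.

2.11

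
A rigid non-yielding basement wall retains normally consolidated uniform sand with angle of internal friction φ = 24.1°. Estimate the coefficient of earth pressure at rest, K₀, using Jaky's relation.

0.592

K₀ = 1 − sin φ' = 1 − sin 24.1° = 0.5917.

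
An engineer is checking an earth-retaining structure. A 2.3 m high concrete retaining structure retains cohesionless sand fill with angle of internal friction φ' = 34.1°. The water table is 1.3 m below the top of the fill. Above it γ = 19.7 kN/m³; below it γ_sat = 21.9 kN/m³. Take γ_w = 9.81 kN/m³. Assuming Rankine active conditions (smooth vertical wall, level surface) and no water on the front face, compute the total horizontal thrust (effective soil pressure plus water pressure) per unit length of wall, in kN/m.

18.5 kN/m

K_a = tan²(45° − φ/2) = 0.2815.
γ' = 21.9 − 9.81 = 12.09 kN/m³. Depth below WT = 1.0 m.
σ'_h at WT = K_a γ d_w = 7.210 kPa; at base = 7.210 + K_a γ' × 1.0 = 10.61 kPa.
P₁ (0–1.3 m) = ½×7.210×1.3 = 4.686. P₂ (1.3–2.3 m) = ½(7.210+10.61)×1.0 = 8.912.
P_w = ½ γ_w h₂² = 0.5×9.81×1.0² = 4.905. Total = 4.686+8.912+4.905 = 18.50 kN/m.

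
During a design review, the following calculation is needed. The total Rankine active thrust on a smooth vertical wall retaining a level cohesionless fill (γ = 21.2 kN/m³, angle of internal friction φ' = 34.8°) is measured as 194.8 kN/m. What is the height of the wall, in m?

8.20 m

K_a = 0.2733. P_a = ½ K_a γ H² ⇒ H = √(2P_a/(K_a γ)).
H = √(2×194.8/(0.2733×21.2)) = 8.200 m.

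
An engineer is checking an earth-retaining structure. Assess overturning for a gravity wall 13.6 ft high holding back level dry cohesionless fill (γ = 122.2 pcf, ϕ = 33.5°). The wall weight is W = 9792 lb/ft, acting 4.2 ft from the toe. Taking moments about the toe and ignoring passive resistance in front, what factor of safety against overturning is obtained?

2.78

K_a = tan²(45° − 33.5°/2) = 0.2887.
P_a = ½K_aγH² = 0.5×0.2887×122.2×13.6² = 3263 lb/ft, acting at H/3 = 4.533 ft above the base.
Overturning moment M_o = P_a × H/3 = 3263 × 4.533 = 14790.
Resisting moment M_r = W × 4.2 = 9792 × 4.2 = 41130.
FS_overturning = M_r/M_o = 41130/14790 = 2.780.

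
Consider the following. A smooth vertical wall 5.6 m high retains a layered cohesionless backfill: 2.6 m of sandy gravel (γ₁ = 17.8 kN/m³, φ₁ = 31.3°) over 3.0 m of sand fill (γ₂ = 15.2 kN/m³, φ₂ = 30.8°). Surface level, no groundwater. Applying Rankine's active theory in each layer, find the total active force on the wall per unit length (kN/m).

85.9 kN/m

K_a1 = tan²(45°−31.3°/2) = 0.3162; K_a2 = tan²(45°−30.8°/2) = 0.3227.
Layer 1: σ at base = K_a1 γ₁ h₁ = 14.63 kPa; P₁ = ½×14.63×2.6 = 19.02.
Layer 2: σ_v at top = γ₁h₁ = 46.28; σ_h top = K_a2×46.28 = 14.94; σ_h base = K_a2×(46.28+15.2×3.0) = 29.65.
P₂ = ½(14.94+29.65)×3.0 = 66.88. Total P_a = 19.02+66.88 = 85.90 kN/m.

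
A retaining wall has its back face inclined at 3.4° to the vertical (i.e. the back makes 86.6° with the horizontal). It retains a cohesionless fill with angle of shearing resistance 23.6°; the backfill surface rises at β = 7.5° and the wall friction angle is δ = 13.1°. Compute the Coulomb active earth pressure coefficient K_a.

K_a = sin²(α+φ) / [sin²α · sin(α−δ) · (1 + √{sin(φ+δ)sin(φ−β) / (sin(α−δ)sin(α+β))})²].
With α = 86.6°, φ = 23.6°, δ = 13.1°, β = 7.5°: K_a = 0.4596.

0.460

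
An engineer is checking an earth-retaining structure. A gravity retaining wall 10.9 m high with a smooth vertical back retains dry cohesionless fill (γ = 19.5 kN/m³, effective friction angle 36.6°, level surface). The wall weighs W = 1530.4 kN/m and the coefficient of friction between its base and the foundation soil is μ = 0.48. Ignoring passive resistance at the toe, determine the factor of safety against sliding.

2.51

K_a = tan²(45° − 36.6°/2) = 0.2530.
P_a = ½K_aγH² = 0.5×0.2530×19.5×10.9² = 293.0 kN/m, acting at H/3 = 3.633 m above the base.
FS_sliding = μW / P_a = 0.48×1530.4 / 293.0 = 2.507.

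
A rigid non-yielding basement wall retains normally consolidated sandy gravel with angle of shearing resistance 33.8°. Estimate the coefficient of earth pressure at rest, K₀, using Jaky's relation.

K₀ = 1 − sin φ' = 1 − sin 33.8° = 0.4437.

0.444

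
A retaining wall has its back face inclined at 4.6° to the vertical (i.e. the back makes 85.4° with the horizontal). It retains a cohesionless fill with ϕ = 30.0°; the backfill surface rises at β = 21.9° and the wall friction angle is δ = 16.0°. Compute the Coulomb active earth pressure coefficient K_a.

K_a = sin²(α+φ) / [sin²α · sin(α−δ) · (1 + √{sin(φ+δ)sin(φ−β) / (sin(α−δ)sin(α+β))})²].
With α = 85.4°, φ = 30.0°, δ = 16.0°, β = 21.9°: K_a = 0.4910.

0.491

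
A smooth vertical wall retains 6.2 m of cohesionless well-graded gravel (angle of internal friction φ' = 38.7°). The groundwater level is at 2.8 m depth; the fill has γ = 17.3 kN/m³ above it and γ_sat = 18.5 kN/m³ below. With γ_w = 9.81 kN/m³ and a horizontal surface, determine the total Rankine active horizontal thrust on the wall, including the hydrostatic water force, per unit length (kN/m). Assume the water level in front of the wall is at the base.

K_a = tan²(45° − φ/2) = 0.2306.
γ' = 18.5 − 9.81 = 8.690 kN/m³. Depth below WT = 3.4 m.
σ'_h at WT = K_a γ d_w = 11.17 kPa; at base = 11.17 + K_a γ' × 3.4 = 17.98 kPa.
P₁ (0–2.8 m) = ½×11.17×2.8 = 15.64. P₂ (2.8–6.2 m) = ½(11.17+17.98)×3.4 = 49.56.
P_w = ½ γ_w h₂² = 0.5×9.81×3.4² = 56.70. Total = 15.64+49.56+56.70 = 121.9 kN/m.

122 kN/m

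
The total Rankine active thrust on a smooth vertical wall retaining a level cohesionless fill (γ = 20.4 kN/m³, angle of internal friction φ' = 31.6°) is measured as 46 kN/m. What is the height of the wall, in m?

K_a = 0.3123. P_a = ½ K_a γ H² ⇒ H = √(2P_a/(K_a γ)).
H = √(2×46/(0.3123×20.4)) = 3.800 m.

3.80 m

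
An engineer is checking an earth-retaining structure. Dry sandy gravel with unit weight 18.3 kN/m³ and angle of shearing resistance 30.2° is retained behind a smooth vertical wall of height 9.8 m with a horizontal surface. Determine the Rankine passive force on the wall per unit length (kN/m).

K_p = tan²(45° + φ/2) = 3.024.
P_p = ½ K_p γ H² = 0.5 × 3.024 × 18.3 × 9.8² = 2658 kN/m.

2660 kN/m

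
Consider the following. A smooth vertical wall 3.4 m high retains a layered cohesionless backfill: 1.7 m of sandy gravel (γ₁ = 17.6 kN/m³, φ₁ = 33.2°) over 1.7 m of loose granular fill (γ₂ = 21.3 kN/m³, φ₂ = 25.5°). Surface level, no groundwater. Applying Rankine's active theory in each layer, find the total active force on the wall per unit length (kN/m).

39.9 kN/m

K_a1 = tan²(45°−33.2°/2) = 0.2924; K_a2 = tan²(45°−25.5°/2) = 0.3981.
Layer 1: σ at base = K_a1 γ₁ h₁ = 8.747 kPa; P₁ = ½×8.747×1.7 = 7.435.
Layer 2: σ_v at top = γ₁h₁ = 29.92; σ_h top = K_a2×29.92 = 11.91; σ_h base = K_a2×(29.92+21.3×1.7) = 26.33.
P₂ = ½(11.91+26.33)×1.7 = 32.50. Total P_a = 7.435+32.50 = 39.94 kN/m.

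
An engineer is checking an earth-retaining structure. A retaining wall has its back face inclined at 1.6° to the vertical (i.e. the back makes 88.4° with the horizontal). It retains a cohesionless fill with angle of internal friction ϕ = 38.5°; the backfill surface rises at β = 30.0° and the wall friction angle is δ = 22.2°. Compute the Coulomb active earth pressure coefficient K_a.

K_a = sin²(α+φ) / [sin²α · sin(α−δ) · (1 + √{sin(φ+δ)sin(φ−β) / (sin(α−δ)sin(α+β))})²].
With α = 88.4°, φ = 38.5°, δ = 22.2°, β = 30.0°: K_a = 0.3568.

0.357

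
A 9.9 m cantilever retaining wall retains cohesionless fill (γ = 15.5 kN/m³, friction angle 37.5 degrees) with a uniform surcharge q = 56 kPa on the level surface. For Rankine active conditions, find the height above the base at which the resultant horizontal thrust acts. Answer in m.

K_a = 0.2432.
Triangular part P₁ = ½K_aγH² = 184.7 at H/3 = 3.300 m; rectangular part P₂ = K_a q H = 134.8 at H/2 = 4.950 m.
ȳ = (P₁·3.300 + P₂·4.950)/(P₁+P₂) = 3.996 m.

4.00 m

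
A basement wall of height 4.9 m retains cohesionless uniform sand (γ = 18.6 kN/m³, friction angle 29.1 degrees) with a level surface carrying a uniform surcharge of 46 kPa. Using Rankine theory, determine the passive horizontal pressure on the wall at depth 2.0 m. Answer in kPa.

K_p = (1 + sin φ)/(1 − sin φ) = 2.894.
σ_v = γz + q = 18.6 × 2.0 + 46 = 83.20 kPa.
σ_h = K_p σ_v = 2.894 × 83.20 = 240.7 kPa.

241 kPa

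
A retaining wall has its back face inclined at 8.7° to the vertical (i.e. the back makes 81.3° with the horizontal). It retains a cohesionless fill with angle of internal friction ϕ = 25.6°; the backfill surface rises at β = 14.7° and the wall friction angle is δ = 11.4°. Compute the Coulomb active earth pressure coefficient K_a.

0.548

K_a = sin²(α+φ) / [sin²α · sin(α−δ) · (1 + √{sin(φ+δ)sin(φ−β) / (sin(α−δ)sin(α+β))})²].
With α = 81.3°, φ = 25.6°, δ = 11.4°, β = 14.7°: K_a = 0.5482.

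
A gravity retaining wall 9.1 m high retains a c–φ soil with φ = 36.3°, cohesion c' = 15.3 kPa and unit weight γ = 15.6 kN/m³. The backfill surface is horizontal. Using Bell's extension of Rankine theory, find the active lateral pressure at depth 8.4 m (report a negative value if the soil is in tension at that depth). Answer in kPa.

18.1 kPa

K_a = (1 − sin φ)/(1 + sin φ) = 0.2563.
σ_a = K_a γ z − 2c√K_a = 0.2563×15.6×8.4 − 2×15.3×0.5062 = 18.09 kPa.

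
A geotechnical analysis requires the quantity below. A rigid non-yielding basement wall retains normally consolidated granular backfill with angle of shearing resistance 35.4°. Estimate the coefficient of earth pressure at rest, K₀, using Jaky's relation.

K₀ = 1 − sin φ' = 1 − sin 35.4° = 0.4207.

0.421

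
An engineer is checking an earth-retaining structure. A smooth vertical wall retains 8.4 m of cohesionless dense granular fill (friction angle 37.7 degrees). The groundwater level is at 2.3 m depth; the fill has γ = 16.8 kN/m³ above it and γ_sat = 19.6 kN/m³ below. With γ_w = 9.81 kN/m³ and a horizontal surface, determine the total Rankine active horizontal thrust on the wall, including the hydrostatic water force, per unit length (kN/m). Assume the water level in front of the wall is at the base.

294 kN/m

K_a = tan²(45° − φ/2) = 0.2411.
γ' = 19.6 − 9.81 = 9.790 kN/m³. Depth below WT = 6.1 m.
σ'_h at WT = K_a γ d_w = 9.315 kPa; at base = 9.315 + K_a γ' × 6.1 = 23.71 kPa.
P₁ (0–2.3 m) = ½×9.315×2.3 = 10.71. P₂ (2.3–8.4 m) = ½(9.315+23.71)×6.1 = 100.7.
P_w = ½ γ_w h₂² = 0.5×9.81×6.1² = 182.5. Total = 10.71+100.7+182.5 = 294.0 kN/m.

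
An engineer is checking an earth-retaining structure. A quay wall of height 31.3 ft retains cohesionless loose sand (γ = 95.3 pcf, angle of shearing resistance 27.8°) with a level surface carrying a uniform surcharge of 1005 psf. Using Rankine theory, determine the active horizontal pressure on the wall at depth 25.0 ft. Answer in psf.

1230 psf

K_a = (1 − sin φ)/(1 + sin φ) = 0.3639.
σ_v = γz + q = 95.3 × 25.0 + 1005 = 3388 psf.
σ_h = K_a σ_v = 0.3639 × 3388 = 1233 psf.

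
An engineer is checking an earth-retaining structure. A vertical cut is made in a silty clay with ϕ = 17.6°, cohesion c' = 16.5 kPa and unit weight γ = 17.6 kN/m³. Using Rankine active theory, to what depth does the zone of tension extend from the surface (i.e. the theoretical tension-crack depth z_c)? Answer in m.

2.56 m

K_a = tan²(45° − 17.6°/2) = 0.5357; √K_a = 0.7319.
The active pressure is zero where K_a γ z = 2c√K_a, so z_c = 2c/(γ√K_a) = 2×16.5/(17.6×0.7319) = 2.562 m.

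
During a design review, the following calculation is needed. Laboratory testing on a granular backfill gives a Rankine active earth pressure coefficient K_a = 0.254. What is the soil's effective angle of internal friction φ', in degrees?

K_a = tan²(45° − φ/2) ⇒ 45° − φ/2 = arctan(√0.254) = 26.75°.
φ = 2(45° − 26.75°) = 36.51°.

36.5°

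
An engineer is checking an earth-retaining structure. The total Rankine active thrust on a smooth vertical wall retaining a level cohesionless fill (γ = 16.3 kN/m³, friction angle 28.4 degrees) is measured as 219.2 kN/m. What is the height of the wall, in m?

8.70 m

K_a = 0.3554. P_a = ½ K_a γ H² ⇒ H = √(2P_a/(K_a γ)).
H = √(2×219.2/(0.3554×16.3)) = 8.700 m.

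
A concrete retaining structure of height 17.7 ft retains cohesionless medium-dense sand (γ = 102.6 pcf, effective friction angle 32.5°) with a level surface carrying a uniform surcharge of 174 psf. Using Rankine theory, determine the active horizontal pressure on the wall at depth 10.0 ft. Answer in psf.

K_a = (1 − sin φ)/(1 + sin φ) = 0.3010.
σ_v = γz + q = 102.6 × 10.0 + 174 = 1200 psf.
σ_h = K_a σ_v = 0.3010 × 1200 = 361.2 psf.

361 psf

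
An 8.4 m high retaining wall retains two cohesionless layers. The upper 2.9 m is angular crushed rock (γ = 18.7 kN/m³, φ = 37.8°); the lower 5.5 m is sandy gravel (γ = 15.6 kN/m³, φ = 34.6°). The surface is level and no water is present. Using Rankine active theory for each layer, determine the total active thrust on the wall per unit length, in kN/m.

K_a1 = tan²(45°−37.8°/2) = 0.2400; K_a2 = tan²(45°−34.6°/2) = 0.2756.
Layer 1: σ at base = K_a1 γ₁ h₁ = 13.02 kPa; P₁ = ½×13.02×2.9 = 18.87.
Layer 2: σ_v at top = γ₁h₁ = 54.23; σ_h top = K_a2×54.23 = 14.95; σ_h base = K_a2×(54.23+15.6×5.5) = 38.60.
P₂ = ½(14.95+38.60)×5.5 = 147.2. Total P_a = 18.87+147.2 = 166.1 kN/m.

166 kN/m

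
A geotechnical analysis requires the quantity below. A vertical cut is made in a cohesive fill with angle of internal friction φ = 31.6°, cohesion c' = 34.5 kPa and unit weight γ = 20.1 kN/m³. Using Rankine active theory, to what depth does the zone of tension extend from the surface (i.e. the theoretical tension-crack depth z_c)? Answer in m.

6.14 m

K_a = tan²(45° − 31.6°/2) = 0.3123; √K_a = 0.5589.
The active pressure is zero where K_a γ z = 2c√K_a, so z_c = 2c/(γ√K_a) = 2×34.5/(20.1×0.5589) = 6.142 m.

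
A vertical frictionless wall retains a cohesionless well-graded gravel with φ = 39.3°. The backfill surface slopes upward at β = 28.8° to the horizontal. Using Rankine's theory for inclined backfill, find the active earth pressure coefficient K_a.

0.317

K_a = cos β · (cos β − √(cos²β − cos²φ)) / (cos β + √(cos²β − cos²φ)).
cos β = 0.8763, cos φ = 0.7738, √(cos²β − cos²φ) = 0.4112.
K_a = 0.8763 × (0.8763 − 0.4112)/(0.8763 + 0.4112) = 0.3166.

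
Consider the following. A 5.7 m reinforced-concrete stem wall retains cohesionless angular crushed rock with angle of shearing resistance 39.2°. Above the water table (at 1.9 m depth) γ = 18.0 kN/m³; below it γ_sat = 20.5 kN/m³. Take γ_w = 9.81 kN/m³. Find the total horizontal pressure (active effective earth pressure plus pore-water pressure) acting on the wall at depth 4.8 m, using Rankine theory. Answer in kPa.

43.1 kPa

K_a = (1 − sin φ)/(1 + sin φ) = 0.2255.
γ' = 20.5 − 9.81 = 10.69 kN/m³.
Effective vertical stress at 4.8 m: σ'_v = 18.0×1.9 + 10.69×2.90 = 65.20 kPa.
σ'_h = K_a σ'_v = 0.2255 × 65.20 = 14.70 kPa; u = γ_w × 2.90 = 28.45 kPa.
Total σ_h = 14.70 + 28.45 = 43.15 kPa.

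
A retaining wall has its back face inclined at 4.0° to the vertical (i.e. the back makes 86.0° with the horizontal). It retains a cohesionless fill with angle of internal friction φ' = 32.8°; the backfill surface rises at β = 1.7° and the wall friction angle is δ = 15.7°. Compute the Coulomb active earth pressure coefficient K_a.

K_a = sin²(α+φ) / [sin²α · sin(α−δ) · (1 + √{sin(φ+δ)sin(φ−β) / (sin(α−δ)sin(α+β))})²].
With α = 86.0°, φ = 32.8°, δ = 15.7°, β = 1.7°: K_a = 0.3043.

0.304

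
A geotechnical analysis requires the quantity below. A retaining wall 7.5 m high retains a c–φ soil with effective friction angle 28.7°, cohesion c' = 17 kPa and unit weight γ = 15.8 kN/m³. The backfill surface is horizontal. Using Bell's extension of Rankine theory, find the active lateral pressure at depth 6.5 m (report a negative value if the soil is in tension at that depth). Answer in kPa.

15.9 kPa

K_a = (1 − sin φ)/(1 + sin φ) = 0.3511.
σ_a = K_a γ z − 2c√K_a = 0.3511×15.8×6.5 − 2×17×0.5926 = 15.92 kPa.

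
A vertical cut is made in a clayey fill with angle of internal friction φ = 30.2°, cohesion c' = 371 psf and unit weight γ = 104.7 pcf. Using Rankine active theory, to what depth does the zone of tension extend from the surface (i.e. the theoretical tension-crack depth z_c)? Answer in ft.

K_a = tan²(45° − 30.2°/2) = 0.3307; √K_a = 0.5750.
The active pressure is zero where K_a γ z = 2c√K_a, so z_c = 2c/(γ√K_a) = 2×371/(104.7×0.5750) = 12.32 ft.

12.3 ft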